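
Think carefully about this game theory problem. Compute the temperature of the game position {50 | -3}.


The game is {50 | -3}, a switch {a | b} with numbers a > b.
Cooling {a | b} by t gives {a - t | b + t}, which stops being hot when a - t = b + t, i.e. at t = (a - b)/2. So the temperature of a switch is (a - b)/2.
Temperature = (Left option - Right option) / 2
= (50 - (-3)) / 2
= 53 / 2
= 53/2

53/2


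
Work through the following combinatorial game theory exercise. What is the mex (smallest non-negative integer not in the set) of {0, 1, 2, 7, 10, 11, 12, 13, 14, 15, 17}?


Set = {0, 1, 2, 7, 10, 11, 12, 13, 14, 15, 17}
0 is in the set.
1 is in the set.
2 is in the set.
3 is NOT in the set. This is the mex.
mex = 3

3


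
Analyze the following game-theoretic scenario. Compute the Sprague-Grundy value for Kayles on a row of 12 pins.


Kayles: a move removes 1 or 2 adjacent pins from a contiguous row.
Removing pins from a row of k leaves two independent rows (a, b) with a + b = k - 1 (one pin) or a + b = k - 2 (two pins); an end removal gives a = 0.
By Sprague-Grundy, G(k) = mex{ G(a) XOR G(b) } over all these splits. G(0) = 0.
G(1): splits (0,0):0^0=0 -> mex({0}) = 1
G(2): splits (0,1):0^1=1 (0,0):0^0=0 -> mex({0, 1}) = 2
G(3): splits (0,2):0^2=2 (1,1):1^1=0 (0,1):0^1=1 -> mex({0, 1, 2}) = 3
G(4): splits (0,3):0^3=3 (1,2):1^2=3 (0,2):0^2=2 (1,1):1^1=0 -> mex({0, 2, 3}) = 1
G(5): splits (0,4):0^1=1 (1,3):1^3=2 (2,2):2^2=0 (0,3):0^3=3 (1,2):1^2=3 -> mex({0, 1, 2, 3}) = 4
G(6) = mex({0, 1, 2, 4}) = 3
G(7) = mex({0, 1, 3, 4, 5}) = 2
G(8) = mex({0, 2, 3, 5, 6}) = 1
G(9) = mex({0, 1, 2, 3, 6, 7}) = 4
G(10) = mex({0, 1, 3, 4, 5, 7}) = 2
G(11) = mex({0, 1, 2, 3, 4, 5}) = 6
G(12) = mex({0, 1, 2, 3, 5, 6, 7}) = 4
Therefore G(12) = 4.

4


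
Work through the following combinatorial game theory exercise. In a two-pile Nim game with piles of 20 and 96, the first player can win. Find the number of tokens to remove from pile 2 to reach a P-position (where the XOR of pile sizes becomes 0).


Piles: 20 and 96
Current XOR: 20 XOR 96 = 116 (non-zero, so this is an N-position).
To make the XOR zero, we need to find a move that balances the piles.
For pile 2 (size 96): target = 96 XOR 116 = 20
We reduce pile 2 from 96 to 20.
Tokens removed: 96 - 20 = 76
Verification: 20 XOR 20 = 0

76


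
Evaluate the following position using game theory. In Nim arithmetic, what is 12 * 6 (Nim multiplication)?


Nim multiplication is bilinear over XOR: (u XOR v) * w = (u*w) XOR (v*w).
So we split each operand into its bit components and XOR the pairwise Nim products.
12 = 4 + 8 (as XOR of powers of 2).
6 = 2 + 4 (as XOR of powers of 2).
Using the standard Nim-product table on single bits:
  2*2 = 3,   2*4 = 8,   2*8 = 12,
  4*4 = 6,   4*8 = 11,  8*8 = 13,
and  1*x = x (identity), k*l = l*k (commutative).
Pairwise Nim products:
  4 * 2 = 8
  4 * 4 = 6
  8 * 2 = 12
  8 * 4 = 11
XOR them: 8 XOR 6 XOR 12 XOR 11 = 9.
Result: 12 * 6 = 9 (in Nim).

9


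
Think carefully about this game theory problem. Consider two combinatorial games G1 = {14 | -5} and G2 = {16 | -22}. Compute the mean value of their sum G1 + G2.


G1 = {14 | -5}, G2 = {16 | -22}
Each is a switch {a | b} with numbers a > b; its mean value is (a + b)/2, and mean value is additive over game sums: m(G1 + G2) = m(G1) + m(G2).
Mean of G1 = (14 + (-5))/2 = 9/2 = 9/2
Mean of G2 = (16 + (-22))/2 = -6/2 = -3
Mean of G1 + G2 = 9/2 + -3 = 3/2

3/2


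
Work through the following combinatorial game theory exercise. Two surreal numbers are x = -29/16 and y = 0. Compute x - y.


x = -29/16, y = 0
Converting to common denominator: 16
x = -29/16, y = 0/16
x - y = -29/16 - 0 = -29/16

-29/16


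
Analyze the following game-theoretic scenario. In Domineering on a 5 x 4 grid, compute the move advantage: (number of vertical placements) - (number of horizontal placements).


Board is 5 x 4 (rows x cols).
Left (vertical) placements: (rows-1) * cols = 4 * 4 = 16
Right (horizontal) placements: rows * (cols-1) = 5 * 3 = 15
Advantage = Left - Right = 16 - 15 = 1

1


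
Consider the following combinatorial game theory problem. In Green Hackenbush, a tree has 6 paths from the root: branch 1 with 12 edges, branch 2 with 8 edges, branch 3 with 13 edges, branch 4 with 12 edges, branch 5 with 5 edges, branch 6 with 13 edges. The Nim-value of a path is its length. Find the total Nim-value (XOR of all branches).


The tree has 6 branches from the ground vertex.
In Green Hackenbush, the Nim-value of a simple path of length k is k.
Branch 1: length 12, Nim-value = 12
Branch 2: length 8, Nim-value = 8
Branch 3: length 13, Nim-value = 13
Branch 4: length 12, Nim-value = 12
Branch 5: length 5, Nim-value = 5
Branch 6: length 13, Nim-value = 13
Total Nim-value = XOR of all branch values:
0 XOR 12 = 12
12 XOR 8 = 4
4 XOR 13 = 9
9 XOR 12 = 5
5 XOR 5 = 0
0 XOR 13 = 13
Nim-value of the tree = 13

13


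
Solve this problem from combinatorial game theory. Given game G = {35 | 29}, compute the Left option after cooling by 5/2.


Original game: {35 | 29} (a switch {a | b} with a > b).
Cooling by t (for t below the temperature (a - b)/2 = 3) taxes each move by t: {a | b} cooled by t is {a - t | b + t}.
Cooling amount: t = 5/2
Cooled Left option: 35 - 5/2 = 65/2
Cooled Right option: 29 + 5/2 = 63/2
Cooled game: {65/2 | 63/2}
Left option = 65/2

65/2


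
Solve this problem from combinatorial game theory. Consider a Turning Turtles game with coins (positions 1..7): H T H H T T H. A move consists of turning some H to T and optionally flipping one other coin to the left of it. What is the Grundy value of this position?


Coins: H T H H T T H
Key fact: a single head at position k behaves exactly like a Nim heap of size k (turning it to T and optionally flipping a coin at j < k corresponds to moving the heap from k to j, or to 0), and heads combine as a disjunctive sum (two heads at the same place would cancel, matching j XOR j = 0). So the Nim-value is the XOR of the 1-indexed positions of the heads.
Face-up positions (1-indexed): [1, 3, 4, 7]
XOR 0 with 1: 0 XOR 1 = 1
XOR 1 with 3: 1 XOR 3 = 2
XOR 2 with 4: 2 XOR 4 = 6
XOR 6 with 7: 6 XOR 7 = 1
Nim-value = 1

1


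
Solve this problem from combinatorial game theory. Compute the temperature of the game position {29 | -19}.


The game is {29 | -19}, a switch {a | b} with numbers a > b.
Cooling {a | b} by t gives {a - t | b + t}, which stops being hot when a - t = b + t, i.e. at t = (a - b)/2. So the temperature of a switch is (a - b)/2.
Temperature = (Left option - Right option) / 2
= (29 - (-19)) / 2
= 48 / 2
= 24

24


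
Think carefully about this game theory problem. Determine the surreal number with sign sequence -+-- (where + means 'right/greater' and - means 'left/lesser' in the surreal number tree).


Sign expansion: -+--
Rule: track bounds (lo, hi), initially (-inf, +inf). On '+', the current value becomes lo and we move to the simplest number in (value, hi): value + 1 if hi = +inf, otherwise the midpoint (value + hi)/2. On '-', the current value becomes hi and we move to value - 1 if lo = -inf, otherwise the midpoint (lo + value)/2.
Start at 0.
Step 1: sign = -, move left. Bounds: (-inf, 0). Value = -1
Step 2: sign = +, move right. Bounds: (-1, 0). Value = -1/2
Step 3: sign = -, move left. Bounds: (-1, -1/2). Value = -3/4
Step 4: sign = -, move left. Bounds: (-1, -3/4). Value = -7/8
The surreal number with sign expansion -+-- is -7/8.

-7/8


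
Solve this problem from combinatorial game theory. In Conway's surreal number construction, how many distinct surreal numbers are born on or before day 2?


Day 0: {|} = 0 is born. Count = 1.
Day n: the number of surreal numbers born by day n is 2^(n+1) - 1.
By day 0: 2^1 - 1 = 1
By day 1: 2^2 - 1 = 3
By day 2: 2^3 - 1 = 7
By day 2: 7 surreal numbers.

7


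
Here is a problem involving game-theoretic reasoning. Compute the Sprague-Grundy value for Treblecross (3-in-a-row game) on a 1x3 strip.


Treblecross: place X on empty cells; 3-in-a-row wins.
Playing within two cells of an existing X lets the opponent win at once, so sensible play treats the cells i-2..i+2 around each X as dead. The player left with no safe cell loses, so this is a normal-play take-away game on strips of safe cells.
Placing X at cell i (0-indexed) of a strip of k safe cells leaves independent strips of sizes max(0, i-2) and max(0, k-i-3). Hence G(k) = mex{ G(max(0,i-2)) XOR G(max(0,k-i-3)) : 0 <= i < k }, with G(0) = 0.
G(1): splits (0,0):0^0=0 -> mex({0}) = 1
G(2): splits (0,0):0^0=0 -> mex({0}) = 1
G(3): splits (0,0):0^0=0 -> mex({0}) = 1
Therefore G(3) = 1.

1


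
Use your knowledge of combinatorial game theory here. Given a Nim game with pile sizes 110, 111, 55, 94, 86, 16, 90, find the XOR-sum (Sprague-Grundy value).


We need the XOR (exclusive or) of all pile sizes.
After XOR-ing pile 1 (size 110): 0 XOR 110 = 110
After XOR-ing pile 2 (size 111): 110 XOR 111 = 1
After XOR-ing pile 3 (size 55): 1 XOR 55 = 54
After XOR-ing pile 4 (size 94): 54 XOR 94 = 104
After XOR-ing pile 5 (size 86): 104 XOR 86 = 62
After XOR-ing pile 6 (size 16): 62 XOR 16 = 46
After XOR-ing pile 7 (size 90): 46 XOR 90 = 116
The Nim-value of this position is 116.

116


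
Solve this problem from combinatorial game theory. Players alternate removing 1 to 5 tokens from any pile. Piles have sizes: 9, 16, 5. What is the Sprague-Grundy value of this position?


Subtraction set: {1, 2, 3, 4, 5}
For this subtraction set, G(n) = n mod 6 (period = max + 1 = 6).
Pile 1 (size 9): G(9) = 9 mod 6 = 3
Pile 2 (size 16): G(16) = 16 mod 6 = 4
Pile 3 (size 5): G(5) = 5 mod 6 = 5
Total Grundy value = XOR of all: 3 XOR 4 XOR 5 = 2

2


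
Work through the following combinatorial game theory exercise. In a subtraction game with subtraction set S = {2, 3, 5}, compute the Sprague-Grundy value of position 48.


The subtraction set is S = {2, 3, 5}.
G(k) = mex{ G(k - s) : s in S, s <= k }. We compute iteratively: G(0) = 0.
G(1) = mex({}) = 0
G(2) = mex({0}) = 1
G(3) = mex({0}) = 1
G(4) = mex({0, 1}) = 2
G(5) = mex({0, 1}) = 2
G(6) = mex({0, 1, 2}) = 3
G(7) = mex({1, 2}) = 0
G(8) = mex({1, 2, 3}) = 0
G(9) = mex({0, 2, 3}) = 1
G(10) = mex({0, 2}) = 1
G(11) = mex({0, 1, 3}) = 2
Observe that G(7)..G(11) = 0, 0, 1, 1, 2 repeats G(0)..G(4) = 0, 0, 1, 1, 2.
For k >= max(S) = 5, G(k) is determined by the previous 5 values G(k-5)..G(k-1); a window of 5 consecutive values has recurred shifted by 7, so by induction G(k + 7) = G(k) for all k >= 0: the sequence is periodic from the start with period 7.
One period: G(0..6) = 0, 0, 1, 1, 2, 2, 3.
48 mod 7 = 6, so G(48) = G(6) = 3.

3


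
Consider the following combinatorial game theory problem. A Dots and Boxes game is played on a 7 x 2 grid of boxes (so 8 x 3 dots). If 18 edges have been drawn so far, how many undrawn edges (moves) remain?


Grid: 7 x 2 boxes, i.e. 8 rows and 3 columns of dots.
Horizontal edges: (rows + 1) * cols = 8 * 2 = 16
Vertical edges: rows * (cols + 1) = 7 * 3 = 21
Total edges: 16 + 21 = 37
Edges drawn: 18
Remaining: 37 - 18 = 19

19


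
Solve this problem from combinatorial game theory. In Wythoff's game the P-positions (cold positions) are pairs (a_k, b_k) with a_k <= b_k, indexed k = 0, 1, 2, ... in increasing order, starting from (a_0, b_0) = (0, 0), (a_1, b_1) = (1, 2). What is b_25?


By Wythoff's theorem, a_k = floor(k * phi) and b_k = floor(k * phi^2) = a_k + k, where phi = (1 + sqrt(5))/2 is the golden ratio.
phi = (1 + sqrt(5))/2 = 1.618034
phi^2 = phi + 1 = 2.618034
k = 25
k * phi^2 = 25 * 2.618034 = 65.450850
b_25 = floor(k * phi^2) = 65 (check: a_25 + k = 40 + 25 = 65)

65


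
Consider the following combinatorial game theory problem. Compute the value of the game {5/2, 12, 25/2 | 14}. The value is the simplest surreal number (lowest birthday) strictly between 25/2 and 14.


Left options: {5/2, 12, 25/2}, max = 25/2
Right options: {14}, min = 14
All options are numbers and max(Left) < min(Right), so by the simplicity theorem the value is the simplest (earliest-born) number strictly between 25/2 and 14.
The only integer strictly between 25/2 and 14 is 13.
No non-integer in the interval can be simpler: if x is a non-integer in the interval, then floor(x) or ceil(x) also lies in the interval (the interval contains an integer), and both are proper prefixes of x's sign expansion, i.e. born earlier. So the game value is 13.
Game value = 13

13


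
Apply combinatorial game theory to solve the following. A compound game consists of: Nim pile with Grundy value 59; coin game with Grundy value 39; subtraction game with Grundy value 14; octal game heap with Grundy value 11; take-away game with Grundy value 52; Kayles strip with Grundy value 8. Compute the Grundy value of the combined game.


By the Sprague-Grundy theorem, the Grundy value of a sum of games is the XOR of individual Grundy values.
Nim pile: Grundy value = 59. Running XOR: 0 XOR 59 = 59
coin game: Grundy value = 39. Running XOR: 59 XOR 39 = 28
subtraction game: Grundy value = 14. Running XOR: 28 XOR 14 = 18
octal game heap: Grundy value = 11. Running XOR: 18 XOR 11 = 25
take-away game: Grundy value = 52. Running XOR: 25 XOR 52 = 45
Kayles strip: Grundy value = 8. Running XOR: 45 XOR 8 = 37
The combined Grundy value is 37.

37


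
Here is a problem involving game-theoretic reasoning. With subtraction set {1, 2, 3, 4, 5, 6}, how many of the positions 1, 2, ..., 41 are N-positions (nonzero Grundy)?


Subtraction set S = {1, 2, 3, 4, 5, 6}, so G(n) = n mod 7.
G(n) = 0 when n is a multiple of 7.
Multiples of 7 in [1, 41]: 5
N-positions (nonzero Grundy) = 41 - 5 = 36

36


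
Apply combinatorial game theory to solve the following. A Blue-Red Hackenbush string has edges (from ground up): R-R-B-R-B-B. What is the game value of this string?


Edges (from ground): R-R-B-R-B-B
By Berlekamp's sign-expansion rule, a Blue-Red Hackenbush stalk has the value of the surreal number whose sign sequence is the edge sequence with B -> + and R -> -.
Sign sequence: --+-++
Trace the sign expansion in the surreal number tree, starting from 0:
Edge 1: R (sign -) -> bounds (-inf, 0), value = -1
Edge 2: R (sign -) -> bounds (-inf, -1), value = -2
Edge 3: B (sign +) -> bounds (-2, -1), value = -3/2
Edge 4: R (sign -) -> bounds (-2, -3/2), value = -7/4
Edge 5: B (sign +) -> bounds (-7/4, -3/2), value = -13/8
Edge 6: B (sign +) -> bounds (-13/8, -3/2), value = -25/16
Game value = -25/16

-25/16


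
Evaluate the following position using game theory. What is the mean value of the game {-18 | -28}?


Game = {-18 | -28}, a switch {a | b} with numbers a > b.
Its thermograph has left wall a - t and right wall b + t, which meet at t = (a - b)/2, where both equal (a + b)/2. So the mast (mean value) is at (a + b)/2.
Mean = (-18 + (-28))/2 = -46/2 = -23

-23


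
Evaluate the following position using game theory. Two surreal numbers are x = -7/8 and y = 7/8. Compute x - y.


x = -7/8, y = 7/8
Converting to common denominator: 8
x = -7/8, y = 7/8
x - y = -7/8 - 7/8 = -7/4

-7/4


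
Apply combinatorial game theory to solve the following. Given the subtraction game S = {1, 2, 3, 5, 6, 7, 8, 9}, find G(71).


The subtraction set is S = {1, 2, 3, 5, 6, 7, 8, 9}.
G(k) = mex{ G(k - s) : s in S, s <= k }. We compute iteratively: G(0) = 0.
G(1) = mex({0}) = 1
G(2) = mex({0, 1}) = 2
G(3) = mex({0, 1, 2}) = 3
G(4) = mex({1, 2, 3}) = 0
G(5) = mex({0, 2, 3}) = 1
G(6) = mex({0, 1, 3}) = 2
G(7) = mex({0, 1, 2}) = 3
G(8) = mex({0, 1, 2, 3}) = 4
G(9) = mex({0, 1, 2, 3, 4}) = 5
G(10) = mex({0, 1, 2, 3, 4, 5}) = 6
G(11) = mex({0, 1, 2, 3, 4, 5, 6}) = 7
G(12) = mex({0, 1, 2, 3, 5, 6, 7}) = 4
G(13) = mex({0, 1, 2, 3, 4, 6, 7}) = 5
G(14) = mex({1, 2, 3, 4, 5, 7}) = 0
G(15) = mex({0, 2, 3, 4, 5, 6}) = 1
G(16) = mex({0, 1, 3, 4, 5, 6, 7}) = 2
G(17) = mex({0, 1, 2, 4, 5, 6, 7}) = 3
G(18) = mex({1, 2, 3, 4, 5, 6, 7}) = 0
G(19) = mex({0, 2, 3, 4, 5, 6, 7}) = 1
G(20) = mex({0, 1, 3, 4, 5, 7}) = 2
G(21) = mex({0, 1, 2, 4, 5}) = 3
G(22) = mex({0, 1, 2, 3, 5}) = 4
Observe that G(14)..G(22) = 0, 1, 2, 3, 0, 1, 2, 3, 4 repeats G(0)..G(8) = 0, 1, 2, 3, 0, 1, 2, 3, 4.
For k >= max(S) = 9, G(k) is determined by the previous 9 values G(k-9)..G(k-1); a window of 9 consecutive values has recurred shifted by 14, so by induction G(k + 14) = G(k) for all k >= 0: the sequence is periodic from the start with period 14.
One period: G(0..13) = 0, 1, 2, 3, 0, 1, 2, 3, 4, 5, 6, 7, 4, 5.
71 mod 14 = 1, so G(71) = G(1) = 1.

1


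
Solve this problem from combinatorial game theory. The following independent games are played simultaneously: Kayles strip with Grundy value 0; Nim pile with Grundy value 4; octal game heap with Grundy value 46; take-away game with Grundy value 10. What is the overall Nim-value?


By the Sprague-Grundy theorem, the Grundy value of a sum of games is the XOR of individual Grundy values.
Kayles strip: Grundy value = 0. Running XOR: 0 XOR 0 = 0
Nim pile: Grundy value = 4. Running XOR: 0 XOR 4 = 4
octal game heap: Grundy value = 46. Running XOR: 4 XOR 46 = 42
take-away game: Grundy value = 10. Running XOR: 42 XOR 10 = 32
The combined Grundy value is 32.

32


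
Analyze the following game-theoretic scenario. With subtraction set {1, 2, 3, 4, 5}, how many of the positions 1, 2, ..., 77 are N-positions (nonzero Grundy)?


Subtraction set S = {1, 2, 3, 4, 5}, so G(n) = n mod 6.
G(n) = 0 when n is a multiple of 6.
Multiples of 6 in [1, 77]: 12
N-positions (nonzero Grundy) = 77 - 12 = 65

65


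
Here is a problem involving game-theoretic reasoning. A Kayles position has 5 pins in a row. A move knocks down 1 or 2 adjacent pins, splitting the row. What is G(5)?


Kayles: a move removes 1 or 2 adjacent pins from a contiguous row.
Removing pins from a row of k leaves two independent rows (a, b) with a + b = k - 1 (one pin) or a + b = k - 2 (two pins); an end removal gives a = 0.
By Sprague-Grundy, G(k) = mex{ G(a) XOR G(b) } over all these splits. G(0) = 0.
G(1): splits (0,0):0^0=0 -> mex({0}) = 1
G(2): splits (0,1):0^1=1 (0,0):0^0=0 -> mex({0, 1}) = 2
G(3): splits (0,2):0^2=2 (1,1):1^1=0 (0,1):0^1=1 -> mex({0, 1, 2}) = 3
G(4): splits (0,3):0^3=3 (1,2):1^2=3 (0,2):0^2=2 (1,1):1^1=0 -> mex({0, 2, 3}) = 1
G(5): splits (0,4):0^1=1 (1,3):1^3=2 (2,2):2^2=0 (0,3):0^3=3 (1,2):1^2=3 -> mex({0, 1, 2, 3}) = 4
Therefore G(5) = 4.

4


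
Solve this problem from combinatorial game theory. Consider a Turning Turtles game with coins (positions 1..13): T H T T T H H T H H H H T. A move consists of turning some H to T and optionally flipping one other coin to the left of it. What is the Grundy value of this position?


Coins: T H T T T H H T H H H H T
Key fact: a single head at position k behaves exactly like a Nim heap of size k (turning it to T and optionally flipping a coin at j < k corresponds to moving the heap from k to j, or to 0), and heads combine as a disjunctive sum (two heads at the same place would cancel, matching j XOR j = 0). So the Nim-value is the XOR of the 1-indexed positions of the heads.
Face-up positions (1-indexed): [2, 6, 7, 9, 10, 11, 12]
XOR 0 with 2: 0 XOR 2 = 2
XOR 2 with 6: 2 XOR 6 = 4
XOR 4 with 7: 4 XOR 7 = 3
XOR 3 with 9: 3 XOR 9 = 10
XOR 10 with 10: 10 XOR 10 = 0
XOR 0 with 11: 0 XOR 11 = 11
XOR 11 with 12: 11 XOR 12 = 7
Nim-value = 7

7


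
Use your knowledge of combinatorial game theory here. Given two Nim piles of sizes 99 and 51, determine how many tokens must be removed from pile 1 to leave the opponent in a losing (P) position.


Piles: 99 and 51
Current XOR: 99 XOR 51 = 80 (non-zero, so this is an N-position).
To make the XOR zero, we need to find a move that balances the piles.
For pile 1 (size 99): target = 99 XOR 80 = 51
We reduce pile 1 from 99 to 51.
Tokens removed: 99 - 51 = 48
Verification: 51 XOR 51 = 0

48


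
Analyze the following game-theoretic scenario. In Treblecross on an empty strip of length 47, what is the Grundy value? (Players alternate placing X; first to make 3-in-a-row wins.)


Treblecross: place X on empty cells; 3-in-a-row wins.
Playing within two cells of an existing X lets the opponent win at once, so sensible play treats the cells i-2..i+2 around each X as dead. The player left with no safe cell loses, so this is a normal-play take-away game on strips of safe cells.
Placing X at cell i (0-indexed) of a strip of k safe cells leaves independent strips of sizes max(0, i-2) and max(0, k-i-3). Hence G(k) = mex{ G(max(0,i-2)) XOR G(max(0,k-i-3)) : 0 <= i < k }, with G(0) = 0.
G(1): splits (0,0):0^0=0 -> mex({0}) = 1
G(2): splits (0,0):0^0=0 -> mex({0}) = 1
G(3): splits (0,0):0^0=0 -> mex({0}) = 1
G(4): splits (0,1):0^1=1 (0,0):0^0=0 -> mex({0, 1}) = 2
G(5): splits (0,2):0^1=1 (0,1):0^1=1 (0,0):0^0=0 -> mex({0, 1}) = 2
G(6) = mex({1}) = 0
G(7) = mex({0, 1, 2}) = 3
G(8) = mex({0, 1, 2}) = 3
G(9) = mex({0, 2}) = 1
G(10) = mex({0, 2, 3}) = 1
G(11) = mex({0, 3}) = 1
G(12) = mex({1, 3}) = 0
G(13) = mex({0, 1, 2, 3}) = 4
G(14) = mex({0, 1, 2}) = 3
G(15) = mex({0, 1, 2}) = 3
G(16) = mex({0, 1, 2, 4}) = 3
G(17) = mex({0, 1, 3, 4}) = 2
G(18) = mex({0, 1, 3, 4}) = 2
G(19) = mex({0, 1, 3, 5}) = 2
G(20) = mex({0, 1, 2, 3, 5}) = 4
G(21) = mex({0, 1, 2, 3, 5}) = 4
G(22) = mex({1, 2, 6}) = 0
G(23) = mex({0, 1, 2, 3, 4, 6}) = 5
G(24) = mex({0, 1, 2, 3, 4}) = 5
G(25) = mex({0, 1, 3, 4, 7}) = 2
G(26) = mex({0, 1, 3, 4, 5, 7}) = 2
G(27) = mex({0, 1, 3, 5}) = 2
G(28) = mex({0, 1, 2, 5}) = 3
G(29) = mex({0, 1, 2, 4, 5, 6}) = 3
G(30) = mex({1, 2, 4, 6}) = 0
G(31) = mex({0, 1, 2, 3, 4, 6}) = 5
G(32) = mex({1, 2, 3, 4, 7}) = 0
G(33) = mex({0, 3, 7}) = 1
G(34) = mex({0, 2, 3, 5, 7}) = 1
G(35) = mex({0, 2, 3, 5, 6}) = 1
G(36) = mex({0, 1, 2, 5, 6}) = 3
G(37) = mex({0, 1, 2, 4, 5, 6}) = 3
G(38) = mex({0, 1, 2, 4}) = 3
G(39) = mex({0, 1, 2, 3, 4, 7}) = 5
G(40) = mex({0, 1, 2, 3, 4, 5, 7}) = 6
G(41) = mex({0, 1, 2, 3, 5, 7}) = 4
G(42) = mex({0, 1, 2, 3, 5, 6, 7}) = 4
G(43) = mex({0, 2, 3, 5, 6}) = 1
G(44) = mex({1, 2, 3, 4, 5, 6}) = 0
G(45) = mex({0, 1, 2, 3, 4, 6, 7}) = 5
G(46) = mex({0, 1, 2, 3, 4, 7}) = 5
G(47) = mex({0, 1, 2, 3, 4, 5, 7}) = 6
Therefore G(47) = 6.

6


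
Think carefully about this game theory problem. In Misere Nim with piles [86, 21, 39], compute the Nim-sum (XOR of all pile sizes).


We need the XOR (exclusive or) of all pile sizes.
After XOR-ing pile 1 (size 86): 0 XOR 86 = 86
After XOR-ing pile 2 (size 21): 86 XOR 21 = 67
After XOR-ing pile 3 (size 39): 67 XOR 39 = 100
The Nim-value of this position is 100.

100


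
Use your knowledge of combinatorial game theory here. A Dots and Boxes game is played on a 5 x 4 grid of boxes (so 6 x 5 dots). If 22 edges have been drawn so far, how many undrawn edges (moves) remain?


Grid: 5 x 4 boxes, i.e. 6 rows and 5 columns of dots.
Horizontal edges: (rows + 1) * cols = 6 * 4 = 24
Vertical edges: rows * (cols + 1) = 5 * 5 = 25
Total edges: 24 + 25 = 49
Edges drawn: 22
Remaining: 49 - 22 = 27

27


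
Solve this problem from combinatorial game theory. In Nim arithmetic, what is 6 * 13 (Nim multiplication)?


Nim multiplication is bilinear over XOR: (u XOR v) * w = (u*w) XOR (v*w).
So we split each operand into its bit components and XOR the pairwise Nim products.
6 = 2 + 4 (as XOR of powers of 2).
13 = 1 + 4 + 8 (as XOR of powers of 2).
Using the standard Nim-product table on single bits:
  2*2 = 3,   2*4 = 8,   2*8 = 12,
  4*4 = 6,   4*8 = 11,  8*8 = 13,
and  1*x = x (identity), k*l = l*k (commutative).
Pairwise Nim products:
  2 * 1 = 2
  2 * 4 = 8
  2 * 8 = 12
  4 * 1 = 4
  4 * 4 = 6
  4 * 8 = 11
XOR them: 2 XOR 8 XOR 12 XOR 4 XOR 6 XOR 11 = 15.
Result: 6 * 13 = 15 (in Nim).

15


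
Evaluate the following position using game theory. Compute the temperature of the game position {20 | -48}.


The game is {20 | -48}, a switch {a | b} with numbers a > b.
Cooling {a | b} by t gives {a - t | b + t}, which stops being hot when a - t = b + t, i.e. at t = (a - b)/2. So the temperature of a switch is (a - b)/2.
Temperature = (Left option - Right option) / 2
= (20 - (-48)) / 2
= 68 / 2
= 34

34


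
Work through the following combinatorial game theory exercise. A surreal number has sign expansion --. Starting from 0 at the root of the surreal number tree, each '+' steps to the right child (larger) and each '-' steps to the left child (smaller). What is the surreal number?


Sign expansion: --
Rule: track bounds (lo, hi), initially (-inf, +inf). On '+', the current value becomes lo and we move to the simplest number in (value, hi): value + 1 if hi = +inf, otherwise the midpoint (value + hi)/2. On '-', the current value becomes hi and we move to value - 1 if lo = -inf, otherwise the midpoint (lo + value)/2.
Start at 0.
Step 1: sign = -, move left. Bounds: (-inf, 0). Value = -1
Step 2: sign = -, move left. Bounds: (-inf, -1). Value = -2
The surreal number with sign expansion -- is -2.

-2


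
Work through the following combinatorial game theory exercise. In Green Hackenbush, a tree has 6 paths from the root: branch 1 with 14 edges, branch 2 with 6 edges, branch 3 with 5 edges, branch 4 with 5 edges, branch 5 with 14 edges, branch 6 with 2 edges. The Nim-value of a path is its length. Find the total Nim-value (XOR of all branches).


The tree has 6 branches from the ground vertex.
In Green Hackenbush, the Nim-value of a simple path of length k is k.
Branch 1: length 14, Nim-value = 14
Branch 2: length 6, Nim-value = 6
Branch 3: length 5, Nim-value = 5
Branch 4: length 5, Nim-value = 5
Branch 5: length 14, Nim-value = 14
Branch 6: length 2, Nim-value = 2
Total Nim-value = XOR of all branch values:
0 XOR 14 = 14
14 XOR 6 = 8
8 XOR 5 = 13
13 XOR 5 = 8
8 XOR 14 = 6
6 XOR 2 = 4
Nim-value of the tree = 4

4


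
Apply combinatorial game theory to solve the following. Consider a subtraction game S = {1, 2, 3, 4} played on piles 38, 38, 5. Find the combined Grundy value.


Subtraction set: {1, 2, 3, 4}
For this subtraction set, G(n) = n mod 5 (period = max + 1 = 5).
Pile 1 (size 38): G(38) = 38 mod 5 = 3
Pile 2 (size 38): G(38) = 38 mod 5 = 3
Pile 3 (size 5): G(5) = 5 mod 5 = 0
Total Grundy value = XOR of all: 3 XOR 3 XOR 0 = 0

0


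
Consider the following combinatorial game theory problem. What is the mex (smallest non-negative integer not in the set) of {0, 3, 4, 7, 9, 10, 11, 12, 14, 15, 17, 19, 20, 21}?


Set = {0, 3, 4, 7, 9, 10, 11, 12, 14, 15, 17, 19, 20, 21}
0 is in the set.
1 is NOT in the set. This is the mex.
mex = 1

1


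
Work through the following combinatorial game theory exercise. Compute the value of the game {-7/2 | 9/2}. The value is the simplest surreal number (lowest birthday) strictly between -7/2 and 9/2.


Left options: {-7/2}, max = -7/2
Right options: {9/2}, min = 9/2
All options are numbers and max(Left) < min(Right), so by the simplicity theorem the value is the simplest (earliest-born) number strictly between -7/2 and 9/2.
Integers -3 through 4 all lie strictly between -7/2 and 9/2.
Among integers, the simplest (lowest birthday = smallest |n|; 0 is born on day 0, +-n on day n) is 0.
No non-integer in the interval can be simpler: if x is a non-integer in the interval, then floor(x) or ceil(x) also lies in the interval (the interval contains an integer), and both are proper prefixes of x's sign expansion, i.e. born earlier. So the game value is 0.
Game value = 0

0


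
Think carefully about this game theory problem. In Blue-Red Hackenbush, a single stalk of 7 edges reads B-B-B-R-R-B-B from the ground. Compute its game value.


Edges (from ground): B-B-B-R-R-B-B
By Berlekamp's sign-expansion rule, a Blue-Red Hackenbush stalk has the value of the surreal number whose sign sequence is the edge sequence with B -> + and R -> -.
Sign sequence: +++--++
Trace the sign expansion in the surreal number tree, starting from 0:
Edge 1: B (sign +) -> bounds (0, +inf), value = 1
Edge 2: B (sign +) -> bounds (1, +inf), value = 2
Edge 3: B (sign +) -> bounds (2, +inf), value = 3
Edge 4: R (sign -) -> bounds (2, 3), value = 5/2
Edge 5: R (sign -) -> bounds (2, 5/2), value = 9/4
Edge 6: B (sign +) -> bounds (9/4, 5/2), value = 19/8
Edge 7: B (sign +) -> bounds (19/8, 5/2), value = 39/16
Game value = 39/16

39/16


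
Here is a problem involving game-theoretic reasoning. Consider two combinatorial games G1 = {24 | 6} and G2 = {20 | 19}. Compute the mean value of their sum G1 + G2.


G1 = {24 | 6}, G2 = {20 | 19}
Each is a switch {a | b} with numbers a > b; its mean value is (a + b)/2, and mean value is additive over game sums: m(G1 + G2) = m(G1) + m(G2).
Mean of G1 = (24 + (6))/2 = 30/2 = 15
Mean of G2 = (20 + (19))/2 = 39/2 = 39/2
Mean of G1 + G2 = 15 + 39/2 = 69/2

69/2


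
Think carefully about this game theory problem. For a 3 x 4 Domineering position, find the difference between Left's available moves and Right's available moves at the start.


Board is 3 x 4 (rows x cols).
Left (vertical) placements: (rows-1) * cols = 2 * 4 = 8
Right (horizontal) placements: rows * (cols-1) = 3 * 3 = 9
Advantage = Left - Right = 8 - 9 = -1

-1


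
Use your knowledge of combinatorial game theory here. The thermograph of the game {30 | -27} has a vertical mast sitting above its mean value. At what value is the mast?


Game = {30 | -27}, a switch {a | b} with numbers a > b.
Its thermograph has left wall a - t and right wall b + t, which meet at t = (a - b)/2, where both equal (a + b)/2. So the mast (mean value) is at (a + b)/2.
Mean = (30 + (-27))/2 = 3/2 = 3/2

3/2


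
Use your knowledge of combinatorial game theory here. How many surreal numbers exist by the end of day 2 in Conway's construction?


Day 0: {|} = 0 is born. Count = 1.
Day n: the number of surreal numbers born by day n is 2^(n+1) - 1.
By day 0: 2^1 - 1 = 1
By day 1: 2^2 - 1 = 3
By day 2: 2^3 - 1 = 7
By day 2: 7 surreal numbers.

7


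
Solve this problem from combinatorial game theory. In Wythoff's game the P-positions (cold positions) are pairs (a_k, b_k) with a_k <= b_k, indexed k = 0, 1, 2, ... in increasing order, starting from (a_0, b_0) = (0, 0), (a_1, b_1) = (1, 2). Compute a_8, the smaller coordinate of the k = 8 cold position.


By Wythoff's theorem, a_k = floor(k * phi) and b_k = floor(k * phi^2) = a_k + k, where phi = (1 + sqrt(5))/2 is the golden ratio.
phi = (1 + sqrt(5))/2 = 1.618034
k = 8
k * phi = 8 * 1.618034 = 12.944272
a_8 = floor(k * phi) = 12

12


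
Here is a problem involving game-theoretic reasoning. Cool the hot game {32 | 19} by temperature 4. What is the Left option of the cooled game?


Original game: {32 | 19} (a switch {a | b} with a > b).
Cooling by t (for t below the temperature (a - b)/2 = 13/2) taxes each move by t: {a | b} cooled by t is {a - t | b + t}.
Cooling amount: t = 4
Cooled Left option: 32 - 4 = 28
Cooled Right option: 19 + 4 = 23
Cooled game: {28 | 23}
Left option = 28

28


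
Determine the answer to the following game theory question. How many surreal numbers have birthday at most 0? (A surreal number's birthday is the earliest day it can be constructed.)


Day 0: {|} = 0 is born. Count = 1.
Day n: the number of surreal numbers born by day n is 2^(n+1) - 1.
By day 0: 2^1 - 1 = 1
By day 0: 1 surreal numbers.

1


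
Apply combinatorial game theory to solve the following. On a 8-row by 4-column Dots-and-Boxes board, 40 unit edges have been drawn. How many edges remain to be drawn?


Grid: 8 x 4 boxes, i.e. 9 rows and 5 columns of dots.
Horizontal edges: (rows + 1) * cols = 9 * 4 = 36
Vertical edges: rows * (cols + 1) = 8 * 5 = 40
Total edges: 36 + 40 = 76
Edges drawn: 40
Remaining: 76 - 40 = 36

36


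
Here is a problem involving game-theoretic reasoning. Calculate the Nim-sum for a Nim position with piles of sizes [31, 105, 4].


We need the XOR (exclusive or) of all pile sizes.
After XOR-ing pile 1 (size 31): 0 XOR 31 = 31
After XOR-ing pile 2 (size 105): 31 XOR 105 = 118
After XOR-ing pile 3 (size 4): 118 XOR 4 = 114
The Nim-value of this position is 114.

114


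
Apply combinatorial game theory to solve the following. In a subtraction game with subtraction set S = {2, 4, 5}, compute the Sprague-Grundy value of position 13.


The subtraction set is S = {2, 4, 5}.
G(k) = mex{ G(k - s) : s in S, s <= k }. We compute iteratively: G(0) = 0.
G(1) = mex({}) = 0
G(2) = mex({0}) = 1
G(3) = mex({0}) = 1
G(4) = mex({0, 1}) = 2
G(5) = mex({0, 1}) = 2
G(6) = mex({0, 1, 2}) = 3
G(7) = mex({1, 2}) = 0
G(8) = mex({1, 2, 3}) = 0
G(9) = mex({0, 2}) = 1
G(10) = mex({0, 2, 3}) = 1
G(11) = mex({0, 1, 3}) = 2
Observe that G(7)..G(11) = 0, 0, 1, 1, 2 repeats G(0)..G(4) = 0, 0, 1, 1, 2.
For k >= max(S) = 5, G(k) is determined by the previous 5 values G(k-5)..G(k-1); a window of 5 consecutive values has recurred shifted by 7, so by induction G(k + 7) = G(k) for all k >= 0: the sequence is periodic from the start with period 7.
One period: G(0..6) = 0, 0, 1, 1, 2, 2, 3.
13 mod 7 = 6, so G(13) = G(6) = 3.

3


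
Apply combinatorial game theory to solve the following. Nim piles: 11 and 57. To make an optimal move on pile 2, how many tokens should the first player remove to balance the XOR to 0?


Piles: 11 and 57
Current XOR: 11 XOR 57 = 50 (non-zero, so this is an N-position).
To make the XOR zero, we need to find a move that balances the piles.
For pile 2 (size 57): target = 57 XOR 50 = 11
We reduce pile 2 from 57 to 11.
Tokens removed: 57 - 11 = 46
Verification: 11 XOR 11 = 0

46


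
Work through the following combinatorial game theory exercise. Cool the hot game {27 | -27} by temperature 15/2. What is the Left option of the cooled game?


Original game: {27 | -27} (a switch {a | b} with a > b).
Cooling by t (for t below the temperature (a - b)/2 = 27) taxes each move by t: {a | b} cooled by t is {a - t | b + t}.
Cooling amount: t = 15/2
Cooled Left option: 27 - 15/2 = 39/2
Cooled Right option: -27 + 15/2 = -39/2
Cooled game: {39/2 | -39/2}
Left option = 39/2

39/2


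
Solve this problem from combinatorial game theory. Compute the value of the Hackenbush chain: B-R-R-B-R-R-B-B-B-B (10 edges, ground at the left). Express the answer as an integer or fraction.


Edges (from ground): B-R-R-B-R-R-B-B-B-B
By Berlekamp's sign-expansion rule, a Blue-Red Hackenbush stalk has the value of the surreal number whose sign sequence is the edge sequence with B -> + and R -> -.
Sign sequence: +--+--++++
Trace the sign expansion in the surreal number tree, starting from 0:
Edge 1: B (sign +) -> bounds (0, +inf), value = 1
Edge 2: R (sign -) -> bounds (0, 1), value = 1/2
Edge 3: R (sign -) -> bounds (0, 1/2), value = 1/4
Edge 4: B (sign +) -> bounds (1/4, 1/2), value = 3/8
Edge 5: R (sign -) -> bounds (1/4, 3/8), value = 5/16
Edge 6: R (sign -) -> bounds (1/4, 5/16), value = 9/32
Edge 7: B (sign +) -> bounds (9/32, 5/16), value = 19/64
Edge 8: B (sign +) -> bounds (19/64, 5/16), value = 39/128
Edge 9: B (sign +) -> bounds (39/128, 5/16), value = 79/256
Edge 10: B (sign +) -> bounds (79/256, 5/16), value = 159/512
Game value = 159/512

159/512


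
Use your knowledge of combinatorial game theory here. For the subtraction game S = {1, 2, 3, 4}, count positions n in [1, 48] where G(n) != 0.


Subtraction set S = {1, 2, 3, 4}, so G(n) = n mod 5.
G(n) = 0 when n is a multiple of 5.
Multiples of 5 in [1, 48]: 9
N-positions (nonzero Grundy) = 48 - 9 = 39

39


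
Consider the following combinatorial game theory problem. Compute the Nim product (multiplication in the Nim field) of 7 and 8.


Nim multiplication is bilinear over XOR: (u XOR v) * w = (u*w) XOR (v*w).
So we split each operand into its bit components and XOR the pairwise Nim products.
7 = 1 + 2 + 4 (as XOR of powers of 2).
8 = 8 (as XOR of powers of 2).
Using the standard Nim-product table on single bits:
  2*2 = 3,   2*4 = 8,   2*8 = 12,
  4*4 = 6,   4*8 = 11,  8*8 = 13,
and  1*x = x (identity), k*l = l*k (commutative).
Pairwise Nim products:
  1 * 8 = 8
  2 * 8 = 12
  4 * 8 = 11
XOR them: 8 XOR 12 XOR 11 = 15.
Result: 7 * 8 = 15 (in Nim).

15


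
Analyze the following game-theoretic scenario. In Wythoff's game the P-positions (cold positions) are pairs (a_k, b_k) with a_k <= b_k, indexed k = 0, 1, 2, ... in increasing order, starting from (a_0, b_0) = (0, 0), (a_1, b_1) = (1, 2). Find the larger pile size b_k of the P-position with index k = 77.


By Wythoff's theorem, a_k = floor(k * phi) and b_k = floor(k * phi^2) = a_k + k, where phi = (1 + sqrt(5))/2 is the golden ratio.
phi = (1 + sqrt(5))/2 = 1.618034
phi^2 = phi + 1 = 2.618034
k = 77
k * phi^2 = 77 * 2.618034 = 201.588617
b_77 = floor(k * phi^2) = 201 (check: a_77 + k = 124 + 77 = 201)

201


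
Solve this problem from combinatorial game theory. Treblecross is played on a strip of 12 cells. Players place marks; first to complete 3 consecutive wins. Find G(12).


Treblecross: place X on empty cells; 3-in-a-row wins.
Playing within two cells of an existing X lets the opponent win at once, so sensible play treats the cells i-2..i+2 around each X as dead. The player left with no safe cell loses, so this is a normal-play take-away game on strips of safe cells.
Placing X at cell i (0-indexed) of a strip of k safe cells leaves independent strips of sizes max(0, i-2) and max(0, k-i-3). Hence G(k) = mex{ G(max(0,i-2)) XOR G(max(0,k-i-3)) : 0 <= i < k }, with G(0) = 0.
G(1): splits (0,0):0^0=0 -> mex({0}) = 1
G(2): splits (0,0):0^0=0 -> mex({0}) = 1
G(3): splits (0,0):0^0=0 -> mex({0}) = 1
G(4): splits (0,1):0^1=1 (0,0):0^0=0 -> mex({0, 1}) = 2
G(5): splits (0,2):0^1=1 (0,1):0^1=1 (0,0):0^0=0 -> mex({0, 1}) = 2
G(6) = mex({1}) = 0
G(7) = mex({0, 1, 2}) = 3
G(8) = mex({0, 1, 2}) = 3
G(9) = mex({0, 2}) = 1
G(10) = mex({0, 2, 3}) = 1
G(11) = mex({0, 3}) = 1
G(12) = mex({1, 3}) = 0
Therefore G(12) = 0.

0


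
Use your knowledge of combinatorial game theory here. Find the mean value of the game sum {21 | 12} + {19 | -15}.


G1 = {21 | 12}, G2 = {19 | -15}
Each is a switch {a | b} with numbers a > b; its mean value is (a + b)/2, and mean value is additive over game sums: m(G1 + G2) = m(G1) + m(G2).
Mean of G1 = (21 + (12))/2 = 33/2 = 33/2
Mean of G2 = (19 + (-15))/2 = 4/2 = 2
Mean of G1 + G2 = 33/2 + 2 = 37/2

37/2


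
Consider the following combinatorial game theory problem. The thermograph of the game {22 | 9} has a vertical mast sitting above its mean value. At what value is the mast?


Game = {22 | 9}, a switch {a | b} with numbers a > b.
Its thermograph has left wall a - t and right wall b + t, which meet at t = (a - b)/2, where both equal (a + b)/2. So the mast (mean value) is at (a + b)/2.
Mean = (22 + (9))/2 = 31/2 = 31/2

31/2


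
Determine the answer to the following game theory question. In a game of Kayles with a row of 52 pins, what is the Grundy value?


Kayles: a move removes 1 or 2 adjacent pins from a contiguous row.
Removing pins from a row of k leaves two independent rows (a, b) with a + b = k - 1 (one pin) or a + b = k - 2 (two pins); an end removal gives a = 0.
By Sprague-Grundy, G(k) = mex{ G(a) XOR G(b) } over all these splits. G(0) = 0.
G(1): splits (0,0):0^0=0 -> mex({0}) = 1
G(2): splits (0,1):0^1=1 (0,0):0^0=0 -> mex({0, 1}) = 2
G(3): splits (0,2):0^2=2 (1,1):1^1=0 (0,1):0^1=1 -> mex({0, 1, 2}) = 3
G(4): splits (0,3):0^3=3 (1,2):1^2=3 (0,2):0^2=2 (1,1):1^1=0 -> mex({0, 2, 3}) = 1
G(5): splits (0,4):0^1=1 (1,3):1^3=2 (2,2):2^2=0 (0,3):0^3=3 (1,2):1^2=3 -> mex({0, 1, 2, 3}) = 4
G(6) = mex({0, 1, 2, 4}) = 3
G(7) = mex({0, 1, 3, 4, 5}) = 2
G(8) = mex({0, 2, 3, 5, 6}) = 1
G(9) = mex({0, 1, 2, 3, 6, 7}) = 4
G(10) = mex({0, 1, 3, 4, 5, 7}) = 2
G(11) = mex({0, 1, 2, 3, 4, 5}) = 6
G(12) = mex({0, 1, 2, 3, 5, 6, 7}) = 4
G(13) = mex({0, 2, 3, 4, 6, 7}) = 1
G(14) = mex({0, 1, 4, 5, 6, 7}) = 2
G(15) = mex({0, 1, 2, 3, 4, 5, 6}) = 7
G(16) = mex({0, 2, 3, 5, 6, 7}) = 1
G(17) = mex({0, 1, 2, 3, 5, 6, 7}) = 4
G(18) = mex({0, 1, 2, 4, 5, 6}) = 3
G(19) = mex({0, 1, 3, 4, 5, 7}) = 2
G(20) = mex({0, 2, 3, 4, 5, 6, 7}) = 1
G(21) = mex({0, 1, 2, 3, 5, 6, 7}) = 4
G(22) = mex({0, 1, 2, 3, 4, 5, 7}) = 6
G(23) = mex({0, 1, 2, 3, 4, 5, 6}) = 7
G(24) = mex({0, 1, 2, 3, 5, 6, 7}) = 4
G(25) = mex({0, 2, 3, 4, 6, 7}) = 1
G(26) = mex({0, 1, 3, 4, 5, 6, 7}) = 2
G(27) = mex({0, 1, 2, 3, 4, 5, 6, 7}) = 8
G(28) = mex({0, 1, 2, 3, 4, 6, 7, 8}) = 5
G(29) = mex({0, 1, 2, 3, 5, 6, 7, 8, 9}) = 4
G(30) = mex({0, 1, 2, 3, 4, 5, 6, 9, 10}) = 7
G(31) = mex({0, 1, 3, 4, 5, 7, 10, 11}) = 2
G(32) = mex({0, 2, 3, 4, 5, 6, 7, 9, 11}) = 1
G(33) = mex({0, 1, 2, 3, 4, 5, 6, 7, 9, 12}) = 8
G(34) = mex({0, 1, 2, 3, 4, 5, 7, 8, 11, 12}) = 6
G(35) = mex({0, 1, 2, 3, 4, 5, 6, 8, 9, 10, 11}) = 7
G(36) = mex({0, 1, 2, 3, 5, 6, 7, 9, 10}) = 4
G(37) = mex({0, 2, 3, 4, 6, 7, 9, 10, 11, 12}) = 1
G(38) = mex({0, 1, 3, 4, 5, 6, 7, 9, 10, 11, 12}) = 2
G(39) = mex({0, 1, 2, 4, 5, 6, 7, 9, 10, 12, 14}) = 3
G(40) = mex({0, 2, 3, 4, 6, 7, 11, 12, 14}) = 1
G(41) = mex({0, 1, 2, 3, 5, 6, 7, 9, 10, 11, 12}) = 4
G(42) = mex({0, 1, 2, 3, 4, 5, 6, 9, 10}) = 7
G(43) = mex({0, 1, 3, 4, 5, 7, 9, 10, 12, 15}) = 2
G(44) = mex({0, 2, 3, 4, 5, 6, 7, 9, 10, 12, 15}) = 1
G(45) = mex({0, 1, 2, 3, 4, 5, 6, 7, 9, 10, 12, 14}) = 8
G(46) = mex({0, 1, 3, 4, 5, 7, 8, 11, 12, 14}) = 2
G(47) = mex({0, 1, 2, 3, 4, 5, 6, 8, 9, 10, 11, 12}) = 7
G(48) = mex({0, 1, 2, 3, 5, 6, 7, 9, 10}) = 4
G(49) = mex({0, 2, 3, 4, 6, 7, 9, 10, 11, 12, 15}) = 1
G(50) = mex({0, 1, 4, 5, 6, 7, 9, 11, 12, 14, 15}) = 2
G(51) = mex({0, 1, 2, 3, 4, 5, 6, 7, 9, 12, 14, 15}) = 8
G(52) = mex({0, 2, 3, 4, 5, 6, 7, 8, 11, 12, 15}) = 1
Therefore G(52) = 1.

1
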